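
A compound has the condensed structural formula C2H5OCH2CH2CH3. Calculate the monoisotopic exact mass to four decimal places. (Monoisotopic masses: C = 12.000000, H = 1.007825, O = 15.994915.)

88.0888

Element totals:
  C: 5
  H: 12
  O: 1
Molecular formula: C5H12O.
  M = 5(12.0) + 12(1.007825) + 15.994915
    = 60.000000 + 12.093900 + 15.994915 = 88.088815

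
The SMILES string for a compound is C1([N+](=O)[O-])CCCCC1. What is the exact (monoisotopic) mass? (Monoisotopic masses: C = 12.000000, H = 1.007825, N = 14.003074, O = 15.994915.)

Atom tally by fragment:
  cyclohexane ring core → C:6 H:12
  (− 1 ring H displaced by substituents)
  + NO2 → N:1 O:2
Element totals:
  C: 6
  H: 11
  N: 1
  O: 2
Molecular formula: C6H11NO2.
  M = 6(12.0) + 11(1.007825) + 14.003074 + 2(15.994915)
    = 72.000000 + 11.086075 + 14.003074 + 31.989830 = 129.078979

129.0790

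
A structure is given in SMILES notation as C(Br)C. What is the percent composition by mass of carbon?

Atom tally by fragment:
  BrCH2 → C:1 H:2 Br:1
  CH3 → C:1 H:3
Element totals:
  C: 2
  H: 5
  Br: 1
Molecular formula: C2H5Br.
Molar mass = 108.966 g/mol.
Mass from C: 2 × 12.011 = 24.022 g/mol.
%C = 24.022 / 108.966 × 100 = 22.05%.

22.05%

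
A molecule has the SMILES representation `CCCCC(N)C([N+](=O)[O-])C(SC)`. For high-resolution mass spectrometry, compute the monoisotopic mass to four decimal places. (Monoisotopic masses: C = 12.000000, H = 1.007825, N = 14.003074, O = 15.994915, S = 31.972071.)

206.1089

Atom tally by fragment:
  CH3 → C:1 H:3
  CH2 → C:1 H:2
  CH2 → C:1 H:2
  CH2 → C:1 H:2
  CH(NH2) → C:1 H:3 N:1
  CH(NO2) → C:1 H:1 N:1 O:2
  CH2SCH3 → C:2 H:5 S:1
Element totals:
  C: 8
  H: 18
  N: 2
  O: 2
  S: 1
Molecular formula: C8H18N2O2S.
  M = 8(12.0) + 18(1.007825) + 2(14.003074) + 2(15.994915) + 31.972071
    = 96.000000 + 18.140850 + 28.006148 + 31.989830 + 31.972071 = 206.108899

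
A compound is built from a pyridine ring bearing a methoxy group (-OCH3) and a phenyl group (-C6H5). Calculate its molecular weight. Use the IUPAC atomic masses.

Atom tally by fragment:
  pyridine ring core → C:5 H:5 N:1
  (− 2 ring H displaced by substituents)
  + OCH3 → C:1 H:3 O:1
  + C6H5 → C:6 H:5
Element totals:
  C: 12
  H: 11
  N: 1
  O: 1
Molecular formula: C12H11NO.
  M = 12(12.011) + 11(1.008) + 14.007 + 15.999
    = 144.132 + 11.088 + 14.007 + 15.999 = 185.226

185.23 g/mol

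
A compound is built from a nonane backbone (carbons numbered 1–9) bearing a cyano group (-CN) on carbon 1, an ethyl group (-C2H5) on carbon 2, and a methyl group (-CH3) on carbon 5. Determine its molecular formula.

C13H25N

Atom tally by fragment:
  NCCH2 → C:2 H:2 N:1
  CH(C2H5) → C:3 H:6
  CH2 → C:1 H:2
  CH2 → C:1 H:2
  CH(CH3) → C:2 H:4
  CH2 → C:1 H:2
  CH2 → C:1 H:2
  CH2 → C:1 H:2
  CH3 → C:1 H:3
Element totals:
  C: 13
  H: 25
  N: 1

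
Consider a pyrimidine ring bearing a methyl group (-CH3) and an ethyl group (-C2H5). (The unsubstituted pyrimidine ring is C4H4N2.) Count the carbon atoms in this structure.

Atom tally by fragment:
  pyrimidine ring core → C:4 H:4 N:2
  (− 2 ring H displaced by substituents)
  + CH3 → C:1 H:3
  + C2H5 → C:2 H:5
Element totals:
  C: 7
  H: 10
  N: 2

7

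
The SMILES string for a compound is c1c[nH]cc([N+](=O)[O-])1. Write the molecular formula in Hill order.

C4H4N2O2

Atom tally by fragment:
  pyrrole ring core → C:4 H:5 N:1
  (− 1 ring H displaced by substituents)
  + NO2 → N:1 O:2
Element totals:
  C: 4
  H: 4
  N: 2
  O: 2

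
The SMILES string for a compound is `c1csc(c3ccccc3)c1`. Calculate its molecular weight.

Atom tally by fragment:
  thiophene ring core → C:4 H:4 S:1
  (− 1 ring H displaced by substituents)
  + C6H5 → C:6 H:5
Element totals:
  C: 10
  H: 8
  S: 1
Molecular formula: C10H8S.
  M = 10(12.011) + 8(1.008) + 32.06
    = 120.110 + 8.064 + 32.060 = 160.234

160.23 g/mol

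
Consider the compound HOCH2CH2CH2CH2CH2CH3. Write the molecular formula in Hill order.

Element totals:
  C: 6
  H: 14
  O: 1

C6H14O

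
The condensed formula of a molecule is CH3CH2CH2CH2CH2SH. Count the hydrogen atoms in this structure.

Atom tally by fragment:
  CH3 → C:1 H:3
  CH2 → C:1 H:2
  CH2 → C:1 H:2
  CH2 → C:1 H:2
  CH2SH → C:1 H:3 S:1
Element totals:
  C: 5
  H: 12
  S: 1

12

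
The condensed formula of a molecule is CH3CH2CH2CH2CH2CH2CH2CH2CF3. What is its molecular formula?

C9H17F3

Element totals:
  C: 9
  H: 17
  F: 3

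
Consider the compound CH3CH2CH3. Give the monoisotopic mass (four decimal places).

Atom tally by fragment:
  CH3 → C:1 H:3
  CH2 → C:1 H:2
  CH3 → C:1 H:3
Element totals:
  C: 3
  H: 8
Molecular formula: C3H8.
  M = 3(12.0) + 8(1.007825)
    = 36.000000 + 8.062600 = 44.062600

44.0626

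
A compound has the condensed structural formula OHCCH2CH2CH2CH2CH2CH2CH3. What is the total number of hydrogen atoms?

Atom tally by fragment:
  OHCCH2 → C:2 H:3 O:1
  CH2 → C:1 H:2
  CH2 → C:1 H:2
  CH2 → C:1 H:2
  CH2 → C:1 H:2
  CH2 → C:1 H:2
  CH3 → C:1 H:3
Element totals:
  C: 8
  H: 16
  O: 1

16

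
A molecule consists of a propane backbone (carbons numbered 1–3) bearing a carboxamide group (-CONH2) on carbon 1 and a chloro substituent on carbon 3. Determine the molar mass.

Atom tally by fragment:
  H2NOCCH2 → C:2 H:4 O:1 N:1
  CH2 → C:1 H:2
  CH2Cl → C:1 H:2 Cl:1
Element totals:
  C: 4
  H: 8
  Cl: 1
  N: 1
  O: 1
Molecular formula: C4H8ClNO.
  M = 4(12.011) + 8(1.008) + 35.45 + 14.007 + 15.999
    = 48.044 + 8.064 + 35.450 + 14.007 + 15.999 = 121.564

121.56 g/mol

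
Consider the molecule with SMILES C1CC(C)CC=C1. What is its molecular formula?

C7H12

Atom tally by fragment:
  cyclohexene ring core → C:6 H:10
  (− 1 ring H displaced by substituents)
  + CH3 → C:1 H:3
Element totals:
  C: 7
  H: 12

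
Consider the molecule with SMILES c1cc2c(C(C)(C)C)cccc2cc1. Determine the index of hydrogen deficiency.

Atom tally by fragment:
  naphthalene ring system core → C:10 H:8
  (− 1 ring H displaced by substituents)
  + C(CH3)3 → C:4 H:9
Element totals:
  C: 14
  H: 16
Molecular formula: C14H16.
DoU = (2C + 2 + N − H − X) / 2 = (2·14 + 2 + 0 − 16 − 0) / 2 = 7.

7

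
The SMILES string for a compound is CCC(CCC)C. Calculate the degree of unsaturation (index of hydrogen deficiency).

Atom tally by fragment:
  CH3 → C:1 H:3
  CH2 → C:1 H:2
  CH(CH2CH2CH3) → C:4 H:8
  CH3 → C:1 H:3
Element totals:
  C: 7
  H: 16
Molecular formula: C7H16.
DoU = (2C + 2 + N − H − X) / 2 = (2·7 + 2 + 0 − 16 − 0) / 2 = 0.

0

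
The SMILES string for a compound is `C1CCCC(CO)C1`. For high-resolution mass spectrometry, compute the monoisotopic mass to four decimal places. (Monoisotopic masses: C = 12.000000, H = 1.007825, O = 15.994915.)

Atom tally by fragment:
  cyclohexane ring core → C:6 H:12
  (− 1 ring H displaced by substituents)
  + CH2OH → C:1 H:3 O:1
Element totals:
  C: 7
  H: 14
  O: 1
Molecular formula: C7H14O.
  M = 7(12.0) + 14(1.007825) + 15.994915
    = 84.000000 + 14.109550 + 15.994915 = 114.104465

114.1045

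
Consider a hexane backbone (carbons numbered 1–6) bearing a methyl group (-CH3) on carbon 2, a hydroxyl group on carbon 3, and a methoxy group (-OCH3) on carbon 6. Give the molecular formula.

Atom tally by fragment:
  CH3 → C:1 H:3
  CH(CH3) → C:2 H:4
  CH(OH) → C:1 H:2 O:1
  CH2 → C:1 H:2
  CH2 → C:1 H:2
  CH2OCH3 → C:2 H:5 O:1
Element totals:
  C: 8
  H: 18
  O: 2

C8H18O2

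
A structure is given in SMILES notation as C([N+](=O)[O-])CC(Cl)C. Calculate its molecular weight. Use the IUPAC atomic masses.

Atom tally by fragment:
  O2NCH2 → C:1 H:2 N:1 O:2
  CH2 → C:1 H:2
  CH(Cl) → C:1 H:1 Cl:1
  CH3 → C:1 H:3
Element totals:
  C: 4
  H: 8
  Cl: 1
  N: 1
  O: 2
Molecular formula: C4H8ClNO2.
  M = 4(12.011) + 8(1.008) + 35.45 + 14.007 + 2(15.999)
    = 48.044 + 8.064 + 35.450 + 14.007 + 31.998 = 137.563

137.56 g/mol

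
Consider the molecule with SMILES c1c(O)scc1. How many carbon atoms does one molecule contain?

4

Atom tally by fragment:
  thiophene ring core → C:4 H:4 S:1
  (− 1 ring H displaced by substituents)
  + OH → O:1 H:1
Element totals:
  C: 4
  H: 4
  O: 1
  S: 1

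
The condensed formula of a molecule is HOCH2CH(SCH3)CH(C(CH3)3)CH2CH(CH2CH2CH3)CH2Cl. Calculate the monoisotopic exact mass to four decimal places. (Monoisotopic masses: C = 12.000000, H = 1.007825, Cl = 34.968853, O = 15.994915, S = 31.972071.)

Atom tally by fragment:
  HOCH2 → C:1 H:3 O:1
  CH(SCH3) → C:2 H:4 S:1
  CH(C(CH3)3) → C:5 H:10
  CH2 → C:1 H:2
  CH(CH2CH2CH3) → C:4 H:8
  CH2Cl → C:1 H:2 Cl:1
Element totals:
  C: 14
  H: 29
  Cl: 1
  O: 1
  S: 1
Molecular formula: C14H29ClOS.
  M = 14(12.0) + 29(1.007825) + 34.968853 + 15.994915 + 31.972071
    = 168.000000 + 29.226925 + 34.968853 + 15.994915 + 31.972071 = 280.162764

280.1628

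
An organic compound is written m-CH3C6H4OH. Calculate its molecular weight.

108.14 g/mol

Element totals:
  C: 7
  H: 8
  O: 1
Molecular formula: C7H8O.
  M = 7(12.011) + 8(1.008) + 15.999
    = 84.077 + 8.064 + 15.999 = 108.140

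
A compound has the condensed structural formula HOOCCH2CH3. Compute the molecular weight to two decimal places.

74.08 g/mol

Element totals:
  C: 3
  H: 6
  O: 2
Molecular formula: C3H6O2.
  M = 3(12.011) + 6(1.008) + 2(15.999)
    = 36.033 + 6.048 + 31.998 = 74.079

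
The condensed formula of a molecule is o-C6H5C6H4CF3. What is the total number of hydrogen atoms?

Atom tally by fragment:
  benzene ring core → C:6 H:6
  (− 2 ring H displaced by substituents)
  + C6H5 → C:6 H:5
  + CF3 → C:1 F:3
Element totals:
  C: 13
  H: 9
  F: 3

9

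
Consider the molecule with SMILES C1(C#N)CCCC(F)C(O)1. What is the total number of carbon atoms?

7

Atom tally by fragment:
  cyclohexane ring core → C:6 H:12
  (− 3 ring H displaced by substituents)
  + CN → C:1 N:1
  + F → F:1
  + OH → O:1 H:1
Element totals:
  C: 7
  H: 10
  F: 1
  N: 1
  O: 1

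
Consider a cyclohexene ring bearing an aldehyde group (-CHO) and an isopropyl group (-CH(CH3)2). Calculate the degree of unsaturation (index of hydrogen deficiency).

3

Atom tally by fragment:
  cyclohexene ring core → C:6 H:10
  (− 2 ring H displaced by substituents)
  + CHO → C:1 H:1 O:1
  + CH(CH3)2 → C:3 H:7
Element totals:
  C: 10
  H: 16
  O: 1
Molecular formula: C10H16O.
DoU = (2C + 2 + N − H − X) / 2 = (2·10 + 2 + 0 − 16 − 0) / 2 = 3.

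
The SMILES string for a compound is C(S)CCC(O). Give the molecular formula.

Atom tally by fragment:
  HSCH2 → C:1 H:3 S:1
  CH2 → C:1 H:2
  CH2 → C:1 H:2
  CH2OH → C:1 H:3 O:1
Element totals:
  C: 4
  H: 10
  O: 1
  S: 1

C4H10OS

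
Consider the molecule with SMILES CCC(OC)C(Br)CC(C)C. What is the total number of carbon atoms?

Atom tally by fragment:
  CH3 → C:1 H:3
  CH2 → C:1 H:2
  CH(OCH3) → C:2 H:4 O:1
  CH(Br) → C:1 H:1 Br:1
  CH2 → C:1 H:2
  CH(CH3) → C:2 H:4
  CH3 → C:1 H:3
Element totals:
  C: 9
  H: 19
  Br: 1
  O: 1

9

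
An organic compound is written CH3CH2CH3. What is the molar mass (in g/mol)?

44.10 g/mol

Element totals:
  C: 3
  H: 8
Molecular formula: C3H8.
  M = 3(12.011) + 8(1.008)
    = 36.033 + 8.064 = 44.097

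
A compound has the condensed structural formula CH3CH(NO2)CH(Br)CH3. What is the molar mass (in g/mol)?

Atom tally by fragment:
  CH3 → C:1 H:3
  CH(NO2) → C:1 H:1 N:1 O:2
  CH(Br) → C:1 H:1 Br:1
  CH3 → C:1 H:3
Element totals:
  C: 4
  H: 8
  Br: 1
  N: 1
  O: 2
Molecular formula: C4H8BrNO2.
  M = 4(12.011) + 8(1.008) + 79.904 + 14.007 + 2(15.999)
    = 48.044 + 8.064 + 79.904 + 14.007 + 31.998 = 182.017

182.02 g/mol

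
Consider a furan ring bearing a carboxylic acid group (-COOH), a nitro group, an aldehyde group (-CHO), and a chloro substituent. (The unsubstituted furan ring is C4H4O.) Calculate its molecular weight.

Atom tally by fragment:
  furan ring core → C:4 H:4 O:1
  (− 4 ring H displaced by substituents)
  + COOH → C:1 H:1 O:2
  + NO2 → N:1 O:2
  + CHO → C:1 H:1 O:1
  + Cl → Cl:1
Element totals:
  C: 6
  H: 2
  Cl: 1
  N: 1
  O: 6
Molecular formula: C6H2ClNO6.
  M = 6(12.011) + 2(1.008) + 35.45 + 14.007 + 6(15.999)
    = 72.066 + 2.016 + 35.450 + 14.007 + 95.994 = 219.533

219.53 g/mol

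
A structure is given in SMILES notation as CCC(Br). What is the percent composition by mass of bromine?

Atom tally by fragment:
  CH3 → C:1 H:3
  CH2 → C:1 H:2
  CH2Br → C:1 H:2 Br:1
Element totals:
  C: 3
  H: 7
  Br: 1
Molecular formula: C3H7Br.
Molar mass = 122.993 g/mol.
Mass from Br: 1 × 79.904 = 79.904 g/mol.
%Br = 79.904 / 122.993 × 100 = 64.97%.

64.97%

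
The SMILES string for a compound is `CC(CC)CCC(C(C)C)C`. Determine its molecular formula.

C11H24

Atom tally by fragment:
  CH3 → C:1 H:3
  CH(C2H5) → C:3 H:6
  CH2 → C:1 H:2
  CH2 → C:1 H:2
  CH(CH(CH3)2) → C:4 H:8
  CH3 → C:1 H:3
Element totals:
  C: 11
  H: 24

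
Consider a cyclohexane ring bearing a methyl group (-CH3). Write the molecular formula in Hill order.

C7H14

Atom tally by fragment:
  cyclohexane ring core → C:6 H:12
  (− 1 ring H displaced by substituents)
  + CH3 → C:1 H:3
Element totals:
  C: 7
  H: 14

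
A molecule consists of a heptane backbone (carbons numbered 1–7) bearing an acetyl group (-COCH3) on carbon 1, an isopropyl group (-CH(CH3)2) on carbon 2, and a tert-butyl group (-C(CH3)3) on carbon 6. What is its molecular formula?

C16H32O

Atom tally by fragment:
  CH3COCH2 → C:3 H:5 O:1
  CH(CH(CH3)2) → C:4 H:8
  CH2 → C:1 H:2
  CH2 → C:1 H:2
  CH2 → C:1 H:2
  CH(C(CH3)3) → C:5 H:10
  CH3 → C:1 H:3
Element totals:
  C: 16
  H: 32
  O: 1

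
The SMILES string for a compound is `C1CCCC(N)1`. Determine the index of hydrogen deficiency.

1

Atom tally by fragment:
  cyclopentane ring core → C:5 H:10
  (− 1 ring H displaced by substituents)
  + NH2 → N:1 H:2
Element totals:
  C: 5
  H: 11
  N: 1
Molecular formula: C5H11N.
DoU = (2C + 2 + N − H − X) / 2 = (2·5 + 2 + 1 − 11 − 0) / 2 = 1.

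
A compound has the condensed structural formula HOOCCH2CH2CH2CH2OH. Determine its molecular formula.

Atom tally by fragment:
  HOOCCH2 → C:2 H:3 O:2
  CH2 → C:1 H:2
  CH2CH2OH → C:2 H:5 O:1
Element totals:
  C: 5
  H: 10
  O: 3

C5H10O3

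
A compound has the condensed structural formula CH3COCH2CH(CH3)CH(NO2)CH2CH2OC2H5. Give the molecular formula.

Atom tally by fragment:
  CH3COCH2 → C:3 H:5 O:1
  CH(CH3) → C:2 H:4
  CH(NO2) → C:1 H:1 N:1 O:2
  CH2 → C:1 H:2
  CH2OC2H5 → C:3 H:7 O:1
Element totals:
  C: 10
  H: 19
  N: 1
  O: 4

C10H19NO4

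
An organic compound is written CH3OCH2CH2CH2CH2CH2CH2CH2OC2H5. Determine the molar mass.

Atom tally by fragment:
  CH3OCH2 → C:2 H:5 O:1
  CH2 → C:1 H:2
  CH2 → C:1 H:2
  CH2 → C:1 H:2
  CH2 → C:1 H:2
  CH2 → C:1 H:2
  CH2OC2H5 → C:3 H:7 O:1
Element totals:
  C: 10
  H: 22
  O: 2
Molecular formula: C10H22O2.
  M = 10(12.011) + 22(1.008) + 2(15.999)
    = 120.110 + 22.176 + 31.998 = 174.284

174.28 g/mol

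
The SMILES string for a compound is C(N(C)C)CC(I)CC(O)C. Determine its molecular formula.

C8H18INO

Atom tally by fragment:
  (CH3)2NCH2 → C:3 H:8 N:1
  CH2 → C:1 H:2
  CH(I) → C:1 H:1 I:1
  CH2 → C:1 H:2
  CH(OH) → C:1 H:2 O:1
  CH3 → C:1 H:3
Element totals:
  C: 8
  H: 18
  I: 1
  N: 1
  O: 1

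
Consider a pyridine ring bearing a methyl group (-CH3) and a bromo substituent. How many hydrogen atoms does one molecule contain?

Atom tally by fragment:
  pyridine ring core → C:5 H:5 N:1
  (− 2 ring H displaced by substituents)
  + CH3 → C:1 H:3
  + Br → Br:1
Element totals:
  C: 6
  H: 6
  Br: 1
  N: 1

6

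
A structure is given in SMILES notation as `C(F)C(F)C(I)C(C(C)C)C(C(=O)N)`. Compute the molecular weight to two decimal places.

Atom tally by fragment:
  FCH2 → C:1 H:2 F:1
  CH(F) → C:1 H:1 F:1
  CH(I) → C:1 H:1 I:1
  CH(CH(CH3)2) → C:4 H:8
  CH2CONH2 → C:2 H:4 O:1 N:1
Element totals:
  C: 9
  H: 16
  F: 2
  I: 1
  N: 1
  O: 1
Molecular formula: C9H16F2INO.
  M = 9(12.011) + 16(1.008) + 2(18.998) + 126.904 + 14.007 + 15.999
    = 108.099 + 16.128 + 37.996 + 126.904 + 14.007 + 15.999 = 319.133

319.13 g/mol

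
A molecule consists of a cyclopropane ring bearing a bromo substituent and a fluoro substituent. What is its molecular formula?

Atom tally by fragment:
  cyclopropane ring core → C:3 H:6
  (− 2 ring H displaced by substituents)
  + Br → Br:1
  + F → F:1
Element totals:
  C: 3
  H: 4
  Br: 1
  F: 1

C3H4BrF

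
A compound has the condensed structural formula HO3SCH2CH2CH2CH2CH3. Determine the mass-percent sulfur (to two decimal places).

21.06%

Element totals:
  C: 5
  H: 12
  O: 3
  S: 1
Molecular formula: C5H12O3S.
Molar mass = 152.208 g/mol.
Mass from S: 1 × 32.06 = 32.060 g/mol.
%S = 32.060 / 152.208 × 100 = 21.06%.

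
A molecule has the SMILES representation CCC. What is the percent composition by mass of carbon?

Atom tally by fragment:
  CH3 → C:1 H:3
  CH2 → C:1 H:2
  CH3 → C:1 H:3
Element totals:
  C: 3
  H: 8
Molecular formula: C3H8.
Molar mass = 44.097 g/mol.
Mass from C: 3 × 12.011 = 36.033 g/mol.
%C = 36.033 / 44.097 × 100 = 81.71%.

81.71%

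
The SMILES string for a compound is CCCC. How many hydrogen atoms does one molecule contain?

10

Atom tally by fragment:
  CH3 → C:1 H:3
  CH2 → C:1 H:2
  CH2 → C:1 H:2
  CH3 → C:1 H:3
Element totals:
  C: 4
  H: 10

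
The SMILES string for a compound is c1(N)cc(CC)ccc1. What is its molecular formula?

C8H11N

Atom tally by fragment:
  benzene ring core → C:6 H:6
  (− 2 ring H displaced by substituents)
  + NH2 → N:1 H:2
  + C2H5 → C:2 H:5
Element totals:
  C: 8
  H: 11
  N: 1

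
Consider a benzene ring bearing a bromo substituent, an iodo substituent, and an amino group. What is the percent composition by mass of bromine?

Atom tally by fragment:
  benzene ring core → C:6 H:6
  (− 3 ring H displaced by substituents)
  + Br → Br:1
  + I → I:1
  + NH2 → N:1 H:2
Element totals:
  C: 6
  H: 5
  Br: 1
  I: 1
  N: 1
Molecular formula: C6H5BrIN.
Molar mass = 297.921 g/mol.
Mass from Br: 1 × 79.904 = 79.904 g/mol.
%Br = 79.904 / 297.921 × 100 = 26.82%.

26.82%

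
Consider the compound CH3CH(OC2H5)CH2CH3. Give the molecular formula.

C6H14O

Atom tally by fragment:
  CH3 → C:1 H:3
  CH(OC2H5) → C:3 H:6 O:1
  CH2 → C:1 H:2
  CH3 → C:1 H:3
Element totals:
  C: 6
  H: 14
  O: 1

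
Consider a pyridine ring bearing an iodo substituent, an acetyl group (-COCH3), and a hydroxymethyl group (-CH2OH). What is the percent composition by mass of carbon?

Atom tally by fragment:
  pyridine ring core → C:5 H:5 N:1
  (− 3 ring H displaced by substituents)
  + I → I:1
  + COCH3 → C:2 H:3 O:1
  + CH2OH → C:1 H:3 O:1
Element totals:
  C: 8
  H: 8
  I: 1
  N: 1
  O: 2
Molecular formula: C8H8INO2.
Molar mass = 277.061 g/mol.
Mass from C: 8 × 12.011 = 96.088 g/mol.
%C = 96.088 / 277.061 × 100 = 34.68%.

34.68%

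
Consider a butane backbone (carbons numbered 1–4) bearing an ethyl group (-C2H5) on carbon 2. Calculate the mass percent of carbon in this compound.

83.62%

Atom tally by fragment:
  CH3 → C:1 H:3
  CH(C2H5) → C:3 H:6
  CH2 → C:1 H:2
  CH3 → C:1 H:3
Element totals:
  C: 6
  H: 14
Molecular formula: C6H14.
Molar mass = 86.178 g/mol.
Mass from C: 6 × 12.011 = 72.066 g/mol.
%C = 72.066 / 86.178 × 100 = 83.62%.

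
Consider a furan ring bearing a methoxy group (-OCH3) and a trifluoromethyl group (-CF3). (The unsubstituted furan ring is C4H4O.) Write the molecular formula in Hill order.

Atom tally by fragment:
  furan ring core → C:4 H:4 O:1
  (− 2 ring H displaced by substituents)
  + OCH3 → C:1 H:3 O:1
  + CF3 → C:1 F:3
Element totals:
  C: 6
  H: 5
  F: 3
  O: 2

C6H5F3O2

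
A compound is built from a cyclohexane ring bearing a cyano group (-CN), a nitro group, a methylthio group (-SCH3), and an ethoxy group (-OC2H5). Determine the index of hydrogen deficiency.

Atom tally by fragment:
  cyclohexane ring core → C:6 H:12
  (− 4 ring H displaced by substituents)
  + CN → C:1 N:1
  + NO2 → N:1 O:2
  + SCH3 → C:1 H:3 S:1
  + OC2H5 → C:2 H:5 O:1
Element totals:
  C: 10
  H: 16
  N: 2
  O: 3
  S: 1
Molecular formula: C10H16N2O3S.
DoU = (2C + 2 + N − H − X) / 2 = (2·10 + 2 + 2 − 16 − 0) / 2 = 4.

4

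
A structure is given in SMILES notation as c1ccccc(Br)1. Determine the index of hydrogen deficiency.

Atom tally by fragment:
  benzene ring core → C:6 H:6
  (− 1 ring H displaced by substituents)
  + Br → Br:1
Element totals:
  C: 6
  H: 5
  Br: 1
Molecular formula: C6H5Br.
DoU = (2C + 2 + N − H − X) / 2 = (2·6 + 2 + 0 − 5 − 1) / 2 = 4.

4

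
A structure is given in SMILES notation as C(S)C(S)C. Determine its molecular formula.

Atom tally by fragment:
  HSCH2 → C:1 H:3 S:1
  CH(SH) → C:1 H:2 S:1
  CH3 → C:1 H:3
Element totals:
  C: 3
  H: 8
  S: 2

C3H8S2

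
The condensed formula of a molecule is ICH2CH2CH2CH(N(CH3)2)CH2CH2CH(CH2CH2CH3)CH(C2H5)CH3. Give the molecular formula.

C16H34IN

Atom tally by fragment:
  ICH2 → C:1 H:2 I:1
  CH2 → C:1 H:2
  CH2 → C:1 H:2
  CH(N(CH3)2) → C:3 H:7 N:1
  CH2 → C:1 H:2
  CH2 → C:1 H:2
  CH(CH2CH2CH3) → C:4 H:8
  CH(C2H5) → C:3 H:6
  CH3 → C:1 H:3
Element totals:
  C: 16
  H: 34
  I: 1
  N: 1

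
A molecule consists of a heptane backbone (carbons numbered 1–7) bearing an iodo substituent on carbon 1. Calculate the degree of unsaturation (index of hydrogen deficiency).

0

Atom tally by fragment:
  ICH2 → C:1 H:2 I:1
  CH2 → C:1 H:2
  CH2 → C:1 H:2
  CH2 → C:1 H:2
  CH2 → C:1 H:2
  CH2 → C:1 H:2
  CH3 → C:1 H:3
Element totals:
  C: 7
  H: 15
  I: 1
Molecular formula: C7H15I.
DoU = (2C + 2 + N − H − X) / 2 = (2·7 + 2 + 0 − 15 − 1) / 2 = 0.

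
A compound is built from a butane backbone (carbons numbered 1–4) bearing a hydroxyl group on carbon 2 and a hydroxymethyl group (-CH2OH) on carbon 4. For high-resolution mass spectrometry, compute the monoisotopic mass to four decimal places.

104.0837

Atom tally by fragment:
  CH3 → C:1 H:3
  CH(OH) → C:1 H:2 O:1
  CH2 → C:1 H:2
  CH2CH2OH → C:2 H:5 O:1
Element totals:
  C: 5
  H: 12
  O: 2
Molecular formula: C5H12O2.
  M = 5(12.0) + 12(1.007825) + 2(15.994915)
    = 60.000000 + 12.093900 + 31.989830 = 104.083730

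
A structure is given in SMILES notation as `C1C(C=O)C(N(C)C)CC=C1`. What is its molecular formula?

C9H15NO

Atom tally by fragment:
  cyclohexene ring core → C:6 H:10
  (− 2 ring H displaced by substituents)
  + CHO → C:1 H:1 O:1
  + N(CH3)2 → N:1 C:2 H:6
Element totals:
  C: 9
  H: 15
  N: 1
  O: 1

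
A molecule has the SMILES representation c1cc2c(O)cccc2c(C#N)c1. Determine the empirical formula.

C11H7NO

Atom tally by fragment:
  naphthalene ring system core → C:10 H:8
  (− 2 ring H displaced by substituents)
  + OH → O:1 H:1
  + CN → C:1 N:1
Element totals:
  C: 11
  H: 7
  N: 1
  O: 1
Molecular formula: C11H7NO.
gcd of subscripts (11, 7, 1, 1) = 1, so the empirical formula equals the molecular formula.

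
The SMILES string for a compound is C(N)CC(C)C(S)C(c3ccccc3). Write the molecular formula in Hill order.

C12H19NS

Atom tally by fragment:
  H2NCH2 → C:1 H:4 N:1
  CH2 → C:1 H:2
  CH(CH3) → C:2 H:4
  CH(SH) → C:1 H:2 S:1
  CH2C6H5 → C:7 H:7
Element totals:
  C: 12
  H: 19
  N: 1
  S: 1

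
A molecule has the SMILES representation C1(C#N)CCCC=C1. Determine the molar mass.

107.16 g/mol

Atom tally by fragment:
  cyclohexene ring core → C:6 H:10
  (− 1 ring H displaced by substituents)
  + CN → C:1 N:1
Element totals:
  C: 7
  H: 9
  N: 1
Molecular formula: C7H9N.
  M = 7(12.011) + 9(1.008) + 14.007
    = 84.077 + 9.072 + 14.007 = 107.156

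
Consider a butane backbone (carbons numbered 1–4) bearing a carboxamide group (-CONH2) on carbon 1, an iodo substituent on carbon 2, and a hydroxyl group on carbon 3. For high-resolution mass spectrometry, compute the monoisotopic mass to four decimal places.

242.9756

Atom tally by fragment:
  H2NOCCH2 → C:2 H:4 O:1 N:1
  CH(I) → C:1 H:1 I:1
  CH(OH) → C:1 H:2 O:1
  CH3 → C:1 H:3
Element totals:
  C: 5
  H: 10
  I: 1
  N: 1
  O: 2
Molecular formula: C5H10INO2.
  M = 5(12.0) + 10(1.007825) + 126.904472 + 14.003074 + 2(15.994915)
    = 60.000000 + 10.078250 + 126.904472 + 14.003074 + 31.989830 = 242.975626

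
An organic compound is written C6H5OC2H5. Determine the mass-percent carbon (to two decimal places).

Atom tally by fragment:
  benzene ring core → C:6 H:6
  (− 1 ring H displaced by substituents)
  + OC2H5 → C:2 H:5 O:1
Element totals:
  C: 8
  H: 10
  O: 1
Molecular formula: C8H10O.
Molar mass = 122.167 g/mol.
Mass from C: 8 × 12.011 = 96.088 g/mol.
%C = 96.088 / 122.167 × 100 = 78.65%.

78.65%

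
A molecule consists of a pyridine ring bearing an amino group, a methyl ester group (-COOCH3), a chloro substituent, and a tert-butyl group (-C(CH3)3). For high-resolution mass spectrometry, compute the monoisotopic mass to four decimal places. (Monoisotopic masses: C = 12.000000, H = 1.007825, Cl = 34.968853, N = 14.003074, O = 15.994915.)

242.0822

Atom tally by fragment:
  pyridine ring core → C:5 H:5 N:1
  (− 4 ring H displaced by substituents)
  + NH2 → N:1 H:2
  + COOCH3 → C:2 H:3 O:2
  + Cl → Cl:1
  + C(CH3)3 → C:4 H:9
Element totals:
  C: 11
  H: 15
  Cl: 1
  N: 2
  O: 2
Molecular formula: C11H15ClN2O2.
  M = 11(12.0) + 15(1.007825) + 34.968853 + 2(14.003074) + 2(15.994915)
    = 132.000000 + 15.117375 + 34.968853 + 28.006148 + 31.989830 = 242.082206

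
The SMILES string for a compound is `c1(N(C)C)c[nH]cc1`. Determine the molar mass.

Atom tally by fragment:
  pyrrole ring core → C:4 H:5 N:1
  (− 1 ring H displaced by substituents)
  + N(CH3)2 → N:1 C:2 H:6
Element totals:
  C: 6
  H: 10
  N: 2
Molecular formula: C6H10N2.
  M = 6(12.011) + 10(1.008) + 2(14.007)
    = 72.066 + 10.080 + 28.014 = 110.160

110.16 g/mol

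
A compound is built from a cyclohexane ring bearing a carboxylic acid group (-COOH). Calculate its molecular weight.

Atom tally by fragment:
  cyclohexane ring core → C:6 H:12
  (− 1 ring H displaced by substituents)
  + COOH → C:1 H:1 O:2
Element totals:
  C: 7
  H: 12
  O: 2
Molecular formula: C7H12O2.
  M = 7(12.011) + 12(1.008) + 2(15.999)
    = 84.077 + 12.096 + 31.998 = 128.171

128.17 g/mol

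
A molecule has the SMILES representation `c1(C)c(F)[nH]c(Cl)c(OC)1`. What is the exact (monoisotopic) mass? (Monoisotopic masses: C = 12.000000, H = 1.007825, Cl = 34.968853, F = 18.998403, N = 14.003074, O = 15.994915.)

Atom tally by fragment:
  pyrrole ring core → C:4 H:5 N:1
  (− 4 ring H displaced by substituents)
  + CH3 → C:1 H:3
  + F → F:1
  + Cl → Cl:1
  + OCH3 → C:1 H:3 O:1
Element totals:
  C: 6
  H: 7
  Cl: 1
  F: 1
  N: 1
  O: 1
Molecular formula: C6H7ClFNO.
  M = 6(12.0) + 7(1.007825) + 34.968853 + 18.998403 + 14.003074 + 15.994915
    = 72.000000 + 7.054775 + 34.968853 + 18.998403 + 14.003074 + 15.994915 = 163.020020

163.0200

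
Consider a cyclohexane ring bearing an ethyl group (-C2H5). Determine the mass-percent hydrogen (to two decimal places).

Atom tally by fragment:
  cyclohexane ring core → C:6 H:12
  (− 1 ring H displaced by substituents)
  + C2H5 → C:2 H:5
Element totals:
  C: 8
  H: 16
Molecular formula: C8H16.
Molar mass = 112.216 g/mol.
Mass from H: 16 × 1.008 = 16.128 g/mol.
%H = 16.128 / 112.216 × 100 = 14.37%.

14.37%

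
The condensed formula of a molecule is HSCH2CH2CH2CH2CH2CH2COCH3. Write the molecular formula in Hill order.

Atom tally by fragment:
  HSCH2 → C:1 H:3 S:1
  CH2 → C:1 H:2
  CH2 → C:1 H:2
  CH2 → C:1 H:2
  CH2 → C:1 H:2
  CH2COCH3 → C:3 H:5 O:1
Element totals:
  C: 8
  H: 16
  O: 1
  S: 1

C8H16OS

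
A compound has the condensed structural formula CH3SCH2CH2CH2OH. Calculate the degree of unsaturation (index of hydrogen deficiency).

0

Element totals:
  C: 4
  H: 10
  O: 1
  S: 1
Molecular formula: C4H10OS.
DoU = (2C + 2 + N − H − X) / 2 = (2·4 + 2 + 0 − 10 − 0) / 2 = 0.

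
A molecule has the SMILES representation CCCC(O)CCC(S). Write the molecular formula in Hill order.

C7H16OS

Atom tally by fragment:
  CH3 → C:1 H:3
  CH2 → C:1 H:2
  CH2 → C:1 H:2
  CH(OH) → C:1 H:2 O:1
  CH2 → C:1 H:2
  CH2 → C:1 H:2
  CH2SH → C:1 H:3 S:1
Element totals:
  C: 7
  H: 16
  O: 1
  S: 1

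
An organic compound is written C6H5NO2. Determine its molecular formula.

C6H5NO2

Atom tally by fragment:
  benzene ring core → C:6 H:6
  (− 1 ring H displaced by substituents)
  + NO2 → N:1 O:2
Element totals:
  C: 6
  H: 5
  N: 1
  O: 2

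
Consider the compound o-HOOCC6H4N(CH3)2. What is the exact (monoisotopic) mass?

Atom tally by fragment:
  benzene ring core → C:6 H:6
  (− 2 ring H displaced by substituents)
  + COOH → C:1 H:1 O:2
  + N(CH3)2 → N:1 C:2 H:6
Element totals:
  C: 9
  H: 11
  N: 1
  O: 2
Molecular formula: C9H11NO2.
  M = 9(12.0) + 11(1.007825) + 14.003074 + 2(15.994915)
    = 108.000000 + 11.086075 + 14.003074 + 31.989830 = 165.078979

165.0790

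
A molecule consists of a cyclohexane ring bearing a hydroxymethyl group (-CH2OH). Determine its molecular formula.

C7H14O

Atom tally by fragment:
  cyclohexane ring core → C:6 H:12
  (− 1 ring H displaced by substituents)
  + CH2OH → C:1 H:3 O:1
Element totals:
  C: 7
  H: 14
  O: 1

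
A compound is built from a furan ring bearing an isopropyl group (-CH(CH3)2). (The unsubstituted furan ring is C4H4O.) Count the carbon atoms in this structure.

Atom tally by fragment:
  furan ring core → C:4 H:4 O:1
  (− 1 ring H displaced by substituents)
  + CH(CH3)2 → C:3 H:7
Element totals:
  C: 7
  H: 10
  O: 1

7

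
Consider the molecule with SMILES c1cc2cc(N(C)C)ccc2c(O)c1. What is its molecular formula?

Atom tally by fragment:
  naphthalene ring system core → C:10 H:8
  (− 2 ring H displaced by substituents)
  + N(CH3)2 → N:1 C:2 H:6
  + OH → O:1 H:1
Element totals:
  C: 12
  H: 13
  N: 1
  O: 1

C12H13NO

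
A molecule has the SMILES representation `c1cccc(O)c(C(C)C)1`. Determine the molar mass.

136.19 g/mol

Atom tally by fragment:
  benzene ring core → C:6 H:6
  (− 2 ring H displaced by substituents)
  + OH → O:1 H:1
  + CH(CH3)2 → C:3 H:7
Element totals:
  C: 9
  H: 12
  O: 1
Molecular formula: C9H12O.
  M = 9(12.011) + 12(1.008) + 15.999
    = 108.099 + 12.096 + 15.999 = 136.194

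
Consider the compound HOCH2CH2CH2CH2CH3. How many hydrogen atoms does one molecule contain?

Element totals:
  C: 5
  H: 12
  O: 1

12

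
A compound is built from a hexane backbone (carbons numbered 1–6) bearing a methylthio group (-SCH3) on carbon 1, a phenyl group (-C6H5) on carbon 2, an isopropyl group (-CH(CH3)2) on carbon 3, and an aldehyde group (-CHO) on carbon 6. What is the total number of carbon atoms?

Atom tally by fragment:
  CH3SCH2 → C:2 H:5 S:1
  CH(C6H5) → C:7 H:6
  CH(CH(CH3)2) → C:4 H:8
  CH2 → C:1 H:2
  CH2 → C:1 H:2
  CH2CHO → C:2 H:3 O:1
Element totals:
  C: 17
  H: 26
  O: 1
  S: 1

17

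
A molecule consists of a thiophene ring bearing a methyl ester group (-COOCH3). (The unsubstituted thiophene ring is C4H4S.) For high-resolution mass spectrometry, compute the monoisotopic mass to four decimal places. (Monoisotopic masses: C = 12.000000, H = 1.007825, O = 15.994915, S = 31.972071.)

Atom tally by fragment:
  thiophene ring core → C:4 H:4 S:1
  (− 1 ring H displaced by substituents)
  + COOCH3 → C:2 H:3 O:2
Element totals:
  C: 6
  H: 6
  O: 2
  S: 1
Molecular formula: C6H6O2S.
  M = 6(12.0) + 6(1.007825) + 2(15.994915) + 31.972071
    = 72.000000 + 6.046950 + 31.989830 + 31.972071 = 142.008851

142.0089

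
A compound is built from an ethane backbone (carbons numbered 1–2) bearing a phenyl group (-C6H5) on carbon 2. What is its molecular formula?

Atom tally by fragment:
  CH3 → C:1 H:3
  CH2C6H5 → C:7 H:7
Element totals:
  C: 8
  H: 10

C8H10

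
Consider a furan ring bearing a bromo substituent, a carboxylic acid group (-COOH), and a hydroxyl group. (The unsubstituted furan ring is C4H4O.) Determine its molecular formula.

Atom tally by fragment:
  furan ring core → C:4 H:4 O:1
  (− 3 ring H displaced by substituents)
  + Br → Br:1
  + COOH → C:1 H:1 O:2
  + OH → O:1 H:1
Element totals:
  C: 5
  H: 3
  Br: 1
  O: 4

C5H3BrO4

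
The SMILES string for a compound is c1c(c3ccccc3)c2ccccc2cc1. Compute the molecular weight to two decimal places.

Atom tally by fragment:
  naphthalene ring system core → C:10 H:8
  (− 1 ring H displaced by substituents)
  + C6H5 → C:6 H:5
Element totals:
  C: 16
  H: 12
Molecular formula: C16H12.
  M = 16(12.011) + 12(1.008)
    = 192.176 + 12.096 = 204.272

204.27 g/mol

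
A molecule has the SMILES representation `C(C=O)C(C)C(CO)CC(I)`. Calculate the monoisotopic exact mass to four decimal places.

270.0117

Atom tally by fragment:
  OHCCH2 → C:2 H:3 O:1
  CH(CH3) → C:2 H:4
  CH(CH2OH) → C:2 H:4 O:1
  CH2 → C:1 H:2
  CH2I → C:1 H:2 I:1
Element totals:
  C: 8
  H: 15
  I: 1
  O: 2
Molecular formula: C8H15IO2.
  M = 8(12.0) + 15(1.007825) + 126.904472 + 2(15.994915)
    = 96.000000 + 15.117375 + 126.904472 + 31.989830 = 270.011677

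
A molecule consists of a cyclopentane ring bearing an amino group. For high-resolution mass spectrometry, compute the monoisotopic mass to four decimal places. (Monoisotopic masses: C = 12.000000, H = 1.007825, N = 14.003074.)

85.0891

Atom tally by fragment:
  cyclopentane ring core → C:5 H:10
  (− 1 ring H displaced by substituents)
  + NH2 → N:1 H:2
Element totals:
  C: 5
  H: 11
  N: 1
Molecular formula: C5H11N.
  M = 5(12.0) + 11(1.007825) + 14.003074
    = 60.000000 + 11.086075 + 14.003074 = 85.089149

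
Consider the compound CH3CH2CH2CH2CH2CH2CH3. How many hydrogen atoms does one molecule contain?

16

Atom tally by fragment:
  CH3 → C:1 H:3
  CH2 → C:1 H:2
  CH2 → C:1 H:2
  CH2 → C:1 H:2
  CH2 → C:1 H:2
  CH2 → C:1 H:2
  CH3 → C:1 H:3
Element totals:
  C: 7
  H: 16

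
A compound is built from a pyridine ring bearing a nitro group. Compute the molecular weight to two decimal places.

124.10 g/mol

Atom tally by fragment:
  pyridine ring core → C:5 H:5 N:1
  (− 1 ring H displaced by substituents)
  + NO2 → N:1 O:2
Element totals:
  C: 5
  H: 4
  N: 2
  O: 2
Molecular formula: C5H4N2O2.
  M = 5(12.011) + 4(1.008) + 2(14.007) + 2(15.999)
    = 60.055 + 4.032 + 28.014 + 31.998 = 124.099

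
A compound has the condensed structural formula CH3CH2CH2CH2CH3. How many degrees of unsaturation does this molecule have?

Atom tally by fragment:
  CH3 → C:1 H:3
  CH2 → C:1 H:2
  CH2 → C:1 H:2
  CH2 → C:1 H:2
  CH3 → C:1 H:3
Element totals:
  C: 5
  H: 12
Molecular formula: C5H12.
DoU = (2C + 2 + N − H − X) / 2 = (2·5 + 2 + 0 − 12 − 0) / 2 = 0.

0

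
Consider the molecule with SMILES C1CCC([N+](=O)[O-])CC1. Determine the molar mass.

Atom tally by fragment:
  cyclohexane ring core → C:6 H:12
  (− 1 ring H displaced by substituents)
  + NO2 → N:1 O:2
Element totals:
  C: 6
  H: 11
  N: 1
  O: 2
Molecular formula: C6H11NO2.
  M = 6(12.011) + 11(1.008) + 14.007 + 2(15.999)
    = 72.066 + 11.088 + 14.007 + 31.998 = 129.159

129.16 g/mol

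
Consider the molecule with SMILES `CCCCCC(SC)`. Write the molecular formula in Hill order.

Atom tally by fragment:
  CH3 → C:1 H:3
  CH2 → C:1 H:2
  CH2 → C:1 H:2
  CH2 → C:1 H:2
  CH2 → C:1 H:2
  CH2SCH3 → C:2 H:5 S:1
Element totals:
  C: 7
  H: 16
  S: 1

C7H16S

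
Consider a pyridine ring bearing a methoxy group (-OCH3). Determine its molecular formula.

Atom tally by fragment:
  pyridine ring core → C:5 H:5 N:1
  (− 1 ring H displaced by substituents)
  + OCH3 → C:1 H:3 O:1
Element totals:
  C: 6
  H: 7
  N: 1
  O: 1

C6H7NO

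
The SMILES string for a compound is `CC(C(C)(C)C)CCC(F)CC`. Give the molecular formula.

C11H23F

Atom tally by fragment:
  CH3 → C:1 H:3
  CH(C(CH3)3) → C:5 H:10
  CH2 → C:1 H:2
  CH2 → C:1 H:2
  CH(F) → C:1 H:1 F:1
  CH2 → C:1 H:2
  CH3 → C:1 H:3
Element totals:
  C: 11
  H: 23
  F: 1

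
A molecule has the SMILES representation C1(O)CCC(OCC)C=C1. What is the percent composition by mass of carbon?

67.57%

Atom tally by fragment:
  cyclohexene ring core → C:6 H:10
  (− 2 ring H displaced by substituents)
  + OH → O:1 H:1
  + OC2H5 → C:2 H:5 O:1
Element totals:
  C: 8
  H: 14
  O: 2
Molecular formula: C8H14O2.
Molar mass = 142.198 g/mol.
Mass from C: 8 × 12.011 = 96.088 g/mol.
%C = 96.088 / 142.198 × 100 = 67.57%.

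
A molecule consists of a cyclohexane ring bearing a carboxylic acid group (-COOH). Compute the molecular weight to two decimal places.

Atom tally by fragment:
  cyclohexane ring core → C:6 H:12
  (− 1 ring H displaced by substituents)
  + COOH → C:1 H:1 O:2
Element totals:
  C: 7
  H: 12
  O: 2
Molecular formula: C7H12O2.
  M = 7(12.011) + 12(1.008) + 2(15.999)
    = 84.077 + 12.096 + 31.998 = 128.171

128.17 g/mol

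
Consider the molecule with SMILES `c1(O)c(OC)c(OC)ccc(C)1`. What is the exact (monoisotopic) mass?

Atom tally by fragment:
  benzene ring core → C:6 H:6
  (− 4 ring H displaced by substituents)
  + OH → O:1 H:1
  + OCH3 → C:1 H:3 O:1
  + OCH3 → C:1 H:3 O:1
  + CH3 → C:1 H:3
Element totals:
  C: 9
  H: 12
  O: 3
Molecular formula: C9H12O3.
  M = 9(12.0) + 12(1.007825) + 3(15.994915)
    = 108.000000 + 12.093900 + 47.984745 = 168.078645

168.0786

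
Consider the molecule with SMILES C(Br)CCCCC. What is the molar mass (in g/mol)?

165.07 g/mol

Atom tally by fragment:
  BrCH2 → C:1 H:2 Br:1
  CH2 → C:1 H:2
  CH2 → C:1 H:2
  CH2 → C:1 H:2
  CH2 → C:1 H:2
  CH3 → C:1 H:3
Element totals:
  C: 6
  H: 13
  Br: 1
Molecular formula: C6H13Br.
  M = 6(12.011) + 13(1.008) + 79.904
    = 72.066 + 13.104 + 79.904 = 165.074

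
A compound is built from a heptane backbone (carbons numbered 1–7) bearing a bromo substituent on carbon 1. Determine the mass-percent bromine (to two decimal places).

Atom tally by fragment:
  BrCH2 → C:1 H:2 Br:1
  CH2 → C:1 H:2
  CH2 → C:1 H:2
  CH2 → C:1 H:2
  CH2 → C:1 H:2
  CH2 → C:1 H:2
  CH3 → C:1 H:3
Element totals:
  C: 7
  H: 15
  Br: 1
Molecular formula: C7H15Br.
Molar mass = 179.101 g/mol.
Mass from Br: 1 × 79.904 = 79.904 g/mol.
%Br = 79.904 / 179.101 × 100 = 44.61%.

44.61%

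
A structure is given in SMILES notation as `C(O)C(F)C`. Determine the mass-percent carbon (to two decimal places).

46.15%

Atom tally by fragment:
  HOCH2 → C:1 H:3 O:1
  CH(F) → C:1 H:1 F:1
  CH3 → C:1 H:3
Element totals:
  C: 3
  H: 7
  F: 1
  O: 1
Molecular formula: C3H7FO.
Molar mass = 78.086 g/mol.
Mass from C: 3 × 12.011 = 36.033 g/mol.
%C = 36.033 / 78.086 × 100 = 46.15%.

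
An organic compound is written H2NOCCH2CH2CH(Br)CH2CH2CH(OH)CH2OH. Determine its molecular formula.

C8H16BrNO3

Atom tally by fragment:
  H2NOCCH2 → C:2 H:4 O:1 N:1
  CH2 → C:1 H:2
  CH(Br) → C:1 H:1 Br:1
  CH2 → C:1 H:2
  CH2 → C:1 H:2
  CH(OH) → C:1 H:2 O:1
  CH2OH → C:1 H:3 O:1
Element totals:
  C: 8
  H: 16
  Br: 1
  N: 1
  O: 3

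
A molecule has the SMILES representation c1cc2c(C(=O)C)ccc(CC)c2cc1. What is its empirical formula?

Atom tally by fragment:
  naphthalene ring system core → C:10 H:8
  (− 2 ring H displaced by substituents)
  + COCH3 → C:2 H:3 O:1
  + C2H5 → C:2 H:5
Element totals:
  C: 14
  H: 14
  O: 1
Molecular formula: C14H14O.
gcd of subscripts (14, 14, 1) = 1, so the empirical formula equals the molecular formula.

C14H14O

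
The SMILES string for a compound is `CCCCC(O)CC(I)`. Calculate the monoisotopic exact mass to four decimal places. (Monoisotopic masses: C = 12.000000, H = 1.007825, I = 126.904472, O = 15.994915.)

Atom tally by fragment:
  CH3 → C:1 H:3
  CH2 → C:1 H:2
  CH2 → C:1 H:2
  CH2 → C:1 H:2
  CH(OH) → C:1 H:2 O:1
  CH2 → C:1 H:2
  CH2I → C:1 H:2 I:1
Element totals:
  C: 7
  H: 15
  I: 1
  O: 1
Molecular formula: C7H15IO.
  M = 7(12.0) + 15(1.007825) + 126.904472 + 15.994915
    = 84.000000 + 15.117375 + 126.904472 + 15.994915 = 242.016762

242.0168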